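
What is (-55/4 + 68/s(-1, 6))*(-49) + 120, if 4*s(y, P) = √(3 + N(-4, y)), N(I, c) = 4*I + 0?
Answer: 3175/4 + 13328*I*√13/13 ≈ 793.75 + 3696.5*I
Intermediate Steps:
N(I, c) = 4*I
s(y, P) = I*√13/4 (s(y, P) = √(3 + 4*(-4))/4 = √(3 - 16)/4 = √(-13)/4 = (I*√13)/4 = I*√13/4)
(-55/4 + 68/s(-1, 6))*(-49) + 120 = (-55/4 + 68/((I*√13/4)))*(-49) + 120 = (-55*¼ + 68*(-4*I*√13/13))*(-49) + 120 = (-55/4 - 272*I*√13/13)*(-49) + 120 = (2695/4 + 13328*I*√13/13) + 120 = 3175/4 + 13328*I*√13/13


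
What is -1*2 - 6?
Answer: -8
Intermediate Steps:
-1*2 - 6 = -2 - 6 = -8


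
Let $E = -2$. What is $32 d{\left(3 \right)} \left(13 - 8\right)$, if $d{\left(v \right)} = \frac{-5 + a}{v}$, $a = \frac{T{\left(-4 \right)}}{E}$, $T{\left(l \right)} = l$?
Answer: $-160$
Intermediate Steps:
$a = 2$ ($a = - \frac{4}{-2} = \left(-4\right) \left(- \frac{1}{2}\right) = 2$)
$d{\left(v \right)} = - \frac{3}{v}$ ($d{\left(v \right)} = \frac{-5 + 2}{v} = - \frac{3}{v}$)
$32 d{\left(3 \right)} \left(13 - 8\right) = 32 \left(- \frac{3}{3}\right) \left(13 - 8\right) = 32 \left(\left(-3\right) \frac{1}{3}\right) \left(13 - 8\right) = 32 \left(-1\right) 5 = \left(-32\right) 5 = -160$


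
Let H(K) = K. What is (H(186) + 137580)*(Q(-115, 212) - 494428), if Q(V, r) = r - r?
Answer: -68115367848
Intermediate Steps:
Q(V, r) = 0
(H(186) + 137580)*(Q(-115, 212) - 494428) = (186 + 137580)*(0 - 494428) = 137766*(-494428) = -68115367848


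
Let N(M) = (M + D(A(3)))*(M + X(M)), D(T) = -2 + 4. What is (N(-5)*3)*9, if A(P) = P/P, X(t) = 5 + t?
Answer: 405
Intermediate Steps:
A(P) = 1
D(T) = 2
N(M) = (2 + M)*(5 + 2*M) (N(M) = (M + 2)*(M + (5 + M)) = (2 + M)*(5 + 2*M))
(N(-5)*3)*9 = ((10 + 2*(-5)² + 9*(-5))*3)*9 = ((10 + 2*25 - 45)*3)*9 = ((10 + 50 - 45)*3)*9 = (15*3)*9 = 45*9 = 405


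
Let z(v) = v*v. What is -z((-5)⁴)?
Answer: -390625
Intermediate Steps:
z(v) = v²
-z((-5)⁴) = -((-5)⁴)² = -1*625² = -1*390625 = -390625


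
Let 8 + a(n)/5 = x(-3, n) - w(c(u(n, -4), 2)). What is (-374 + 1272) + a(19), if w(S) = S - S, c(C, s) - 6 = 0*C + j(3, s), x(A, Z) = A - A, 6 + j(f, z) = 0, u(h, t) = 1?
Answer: 858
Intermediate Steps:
j(f, z) = -6 (j(f, z) = -6 + 0 = -6)
x(A, Z) = 0
c(C, s) = 0 (c(C, s) = 6 + (0*C - 6) = 6 + (0 - 6) = 6 - 6 = 0)
w(S) = 0
a(n) = -40 (a(n) = -40 + 5*(0 - 1*0) = -40 + 5*(0 + 0) = -40 + 5*0 = -40 + 0 = -40)
(-374 + 1272) + a(19) = (-374 + 1272) - 40 = 898 - 40 = 858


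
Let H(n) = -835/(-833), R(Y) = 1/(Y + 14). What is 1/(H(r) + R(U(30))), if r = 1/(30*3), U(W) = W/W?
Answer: 12495/13358 ≈ 0.93539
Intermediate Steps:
U(W) = 1
R(Y) = 1/(14 + Y)
r = 1/90 ≈ 0.011111
H(n) = 835/833 (H(n) = -835*(-1/833) = 835/833)
1/(H(r) + R(U(30))) = 1/(835/833 + 1/(14 + 1)) = 1/(835/833 + 1/15) = 1/(13358/12495) = 12495/13358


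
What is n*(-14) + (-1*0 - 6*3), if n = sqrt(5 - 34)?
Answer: -18 - 14*I*sqrt(29) ≈ -18.0 - 75.392*I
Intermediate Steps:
n = I*sqrt(29) (n = sqrt(-29) = I*sqrt(29) ≈ 5.3852*I)
n*(-14) + (-1*0 - 6*3) = (I*sqrt(29))*(-14) + (-1*0 - 6*3) = -14*I*sqrt(29) + (0 - 18) = -14*I*sqrt(29) - 18 = -18 - 14*I*sqrt(29)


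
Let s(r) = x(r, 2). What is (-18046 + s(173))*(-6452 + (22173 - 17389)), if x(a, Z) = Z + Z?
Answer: 30094056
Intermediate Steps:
x(a, Z) = 2*Z
s(r) = 4 (s(r) = 2*2 = 4)
(-18046 + s(173))*(-6452 + (22173 - 17389)) = (-18046 + 4)*(-6452 + (22173 - 17389)) = -18042*(-6452 + 4784) = -18042*(-1668) = 30094056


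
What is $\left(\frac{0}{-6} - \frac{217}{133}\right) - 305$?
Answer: $- \frac{5826}{19} \approx -306.63$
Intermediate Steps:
$\left(\frac{0}{-6} - \frac{217}{133}\right) - 305 = \left(0 \left(- \frac{1}{6}\right) - \frac{31}{19}\right) - 305 = \left(0 - \frac{31}{19}\right) - 305 = - \frac{31}{19} - 305 = - \frac{5826}{19}$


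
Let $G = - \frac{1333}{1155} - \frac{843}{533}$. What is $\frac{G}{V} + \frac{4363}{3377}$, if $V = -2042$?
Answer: $\frac{249561493834}{192962674905} \approx 1.2933$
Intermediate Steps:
$G = - \frac{1684154}{615615}$ ($G = \left(-1333\right) \frac{1}{1155} - \frac{843}{533} = - \frac{1333}{1155} - \frac{843}{533} = - \frac{1684154}{615615} \approx -2.7357$)
$\frac{G}{V} + \frac{4363}{3377} = - \frac{1684154}{615615 \left(-2042\right)} + \frac{4363}{3377} = \left(- \frac{1684154}{615615}\right) \left(- \frac{1}{2042}\right) + 4363 \cdot \frac{1}{3377} = \frac{842077}{628542915} + \frac{4363}{3377} = \frac{249561493834}{192962674905}$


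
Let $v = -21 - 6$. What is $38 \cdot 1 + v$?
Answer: $11$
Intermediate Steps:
$v = -27$
$38 \cdot 1 + v = 38 \cdot 1 - 27 = 38 - 27 = 11$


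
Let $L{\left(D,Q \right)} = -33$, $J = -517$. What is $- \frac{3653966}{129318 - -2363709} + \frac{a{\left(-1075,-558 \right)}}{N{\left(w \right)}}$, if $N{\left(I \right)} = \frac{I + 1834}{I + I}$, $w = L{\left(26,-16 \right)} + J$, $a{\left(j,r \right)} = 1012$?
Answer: $- \frac{231660779062}{266753889} \approx -868.44$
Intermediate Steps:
$w = -550$ ($w = -33 - 517 = -550$)
$N{\left(I \right)} = \frac{1834 + I}{2 I}$
$- \frac{3653966}{129318 - -2363709} + \frac{a{\left(-1075,-558 \right)}}{N{\left(w \right)}} = - \frac{3653966}{129318 - -2363709} + \frac{1012}{\frac{1}{2} \frac{1}{-550} \left(1834 - 550\right)} = - \frac{3653966}{129318 + 2363709} + \frac{1012}{\frac{1}{2} \left(- \frac{1}{550}\right) 1284} = - \frac{3653966}{2493027} + \frac{1012}{- \frac{321}{275}} = \left(-3653966\right) \frac{1}{2493027} + 1012 \left(- \frac{275}{321}\right) = - \frac{3653966}{2493027} - \frac{278300}{321} = - \frac{231660779062}{266753889}$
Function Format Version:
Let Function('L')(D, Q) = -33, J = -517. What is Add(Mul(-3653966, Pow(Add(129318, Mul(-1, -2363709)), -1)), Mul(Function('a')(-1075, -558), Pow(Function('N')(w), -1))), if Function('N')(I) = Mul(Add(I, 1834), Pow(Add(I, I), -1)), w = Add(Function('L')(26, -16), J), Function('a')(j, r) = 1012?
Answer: Rational(-231660779062, 266753889) ≈ -868.44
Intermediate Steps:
w = -550 (w = Add(-33, -517) = -550)
Function('N')(I) = Mul(Rational(1, 2), Pow(I, -1), Add(1834, I)) (Function('N')(I) = Mul(Add(1834, I), Pow(Mul(2, I), -1)) = Mul(Add(1834, I), Mul(Rational(1, 2), Pow(I, -1))) = Mul(Rational(1, 2), Pow(I, -1), Add(1834, I)))
Add(Mul(-3653966, Pow(Add(129318, Mul(-1, -2363709)), -1)), Mul(Function('a')(-1075, -558), Pow(Function('N')(w), -1))) = Add(Mul(-3653966, Pow(Add(129318, Mul(-1, -2363709)), -1)), Mul(1012, Pow(Mul(Rational(1, 2), Pow(-550, -1), Add(1834, -550)), -1))) = Add(Mul(-3653966, Pow(Add(129318, 2363709), -1)), Mul(1012, Pow(Mul(Rational(1, 2), Rational(-1, 550), 1284), -1))) = Add(Mul(-3653966, Pow(2493027, -1)), Mul(1012, Pow(Rational(-321, 275), -1))) = Add(Mul(-3653966, Rational(1, 2493027)), Mul(1012, Rational(-275, 321))) = Add(Rational(-3653966, 2493027), Rational(-278300, 321)) = Rational(-231660779062, 266753889)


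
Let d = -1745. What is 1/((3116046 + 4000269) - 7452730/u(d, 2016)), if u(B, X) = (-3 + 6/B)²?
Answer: 27468081/172777767673265 ≈ 1.5898e-7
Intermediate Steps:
1/((3116046 + 4000269) - 7452730/u(d, 2016)) = 1/((3116046 + 4000269) - 7452730*3045025/(9*(-2 - 1745)²)) = 1/(7116315 - 7452730/(9*(1/3045025)*(-1747)²)) = 1/(7116315 - 7452730/(9*(1/3045025)*3052009)) = 1/(7116315 - 7452730/27468081/3045025) = 1/(7116315 - 7452730*3045025/27468081) = 1/(7116315 - 22693749168250/27468081) = 1/(172777767673265/27468081) = 27468081/172777767673265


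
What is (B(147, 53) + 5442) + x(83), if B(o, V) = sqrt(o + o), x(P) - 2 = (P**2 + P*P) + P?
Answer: 19305 + 7*sqrt(6) ≈ 19322.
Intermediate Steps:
x(P) = 2 + P + 2*P**2 (x(P) = 2 + ((P**2 + P*P) + P) = 2 + ((P**2 + P**2) + P) = 2 + (2*P**2 + P) = 2 + (P + 2*P**2) = 2 + P + 2*P**2)
B(o, V) = sqrt(2)*sqrt(o) (B(o, V) = sqrt(2*o) = sqrt(2)*sqrt(o))
(B(147, 53) + 5442) + x(83) = (sqrt(2)*sqrt(147) + 5442) + (2 + 83 + 2*83**2) = (sqrt(2)*(7*sqrt(3)) + 5442) + (2 + 83 + 2*6889) = (7*sqrt(6) + 5442) + (2 + 83 + 13778) = (5442 + 7*sqrt(6)) + 13863 = 19305 + 7*sqrt(6)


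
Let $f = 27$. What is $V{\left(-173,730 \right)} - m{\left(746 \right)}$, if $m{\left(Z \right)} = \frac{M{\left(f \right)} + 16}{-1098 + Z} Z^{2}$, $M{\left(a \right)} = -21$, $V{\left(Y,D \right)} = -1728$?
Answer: $- \frac{847709}{88} \approx -9633.1$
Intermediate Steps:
$m{\left(Z \right)} = - \frac{5 Z^{2}}{-1098 + Z}$ ($m{\left(Z \right)} = \frac{-21 + 16}{-1098 + Z} Z^{2} = - \frac{5}{-1098 + Z} Z^{2} = - \frac{5 Z^{2}}{-1098 + Z}$)
$V{\left(-173,730 \right)} - m{\left(746 \right)} = -1728 - - \frac{5 \cdot 746^{2}}{-1098 + 746} = -1728 - \left(-5\right) 556516 \frac{1}{-352} = -1728 - \left(-5\right) 556516 \left(- \frac{1}{352}\right) = -1728 - \frac{695645}{88} = - \frac{847709}{88}$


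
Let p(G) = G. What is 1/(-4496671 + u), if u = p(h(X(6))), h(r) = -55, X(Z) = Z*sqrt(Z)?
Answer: -1/4496726 ≈ -2.2238e-7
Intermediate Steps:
X(Z) = Z**(3/2)
u = -55
1/(-4496671 + u) = 1/(-4496671 - 55) = 1/(-4496726) = -1/4496726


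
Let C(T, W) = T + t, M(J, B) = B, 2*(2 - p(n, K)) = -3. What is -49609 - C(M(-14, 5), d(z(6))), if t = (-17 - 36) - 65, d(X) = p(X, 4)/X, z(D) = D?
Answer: -49496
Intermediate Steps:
p(n, K) = 7/2 (p(n, K) = 2 - ½*(-3) = 2 + 3/2 = 7/2)
d(X) = 7/(2*X)
t = -118 (t = -53 - 65 = -118)
C(T, W) = -118 + T (C(T, W) = T - 118 = -118 + T)
-49609 - C(M(-14, 5), d(z(6))) = -49609 - (-118 + 5) = -49609 - 1*(-113) = -49609 + 113 = -49496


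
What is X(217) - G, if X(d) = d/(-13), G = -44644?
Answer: 580155/13 ≈ 44627.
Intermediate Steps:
X(d) = -d/13 (X(d) = d*(-1/13) = -d/13)
X(217) - G = -1/13*217 - 1*(-44644) = -217/13 + 44644 = 580155/13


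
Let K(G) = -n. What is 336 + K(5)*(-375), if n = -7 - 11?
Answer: -6414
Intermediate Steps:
n = -18
K(G) = 18 (K(G) = -1*(-18) = 18)
336 + K(5)*(-375) = 336 + 18*(-375) = 336 - 6750 = -6414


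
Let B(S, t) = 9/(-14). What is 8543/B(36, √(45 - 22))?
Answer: -119602/9 ≈ -13289.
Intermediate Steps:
B(S, t) = -9/14 (B(S, t) = 9*(-1/14) = -9/14)
8543/B(36, √(45 - 22)) = 8543/(-9/14) = 8543*(-14/9) = -119602/9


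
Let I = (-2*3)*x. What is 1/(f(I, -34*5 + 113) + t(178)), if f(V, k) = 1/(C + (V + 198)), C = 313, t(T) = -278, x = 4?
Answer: -487/135385 ≈ -0.0035971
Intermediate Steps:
I = -24 (I = -2*3*4 = -6*4 = -24)
f(V, k) = 1/(511 + V) (f(V, k) = 1/(313 + (V + 198)) = 1/(313 + (198 + V)) = 1/(511 + V))
1/(f(I, -34*5 + 113) + t(178)) = 1/(1/(511 - 24) - 278) = 1/(1/487 - 278) = 1/(-135385/487) = -487/135385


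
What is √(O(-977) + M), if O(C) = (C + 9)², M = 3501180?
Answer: 2*√1109551 ≈ 2106.7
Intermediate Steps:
O(C) = (9 + C)²
√(O(-977) + M) = √((9 - 977)² + 3501180) = √((-968)² + 3501180) = √(937024 + 3501180) = √4438204 = 2*√1109551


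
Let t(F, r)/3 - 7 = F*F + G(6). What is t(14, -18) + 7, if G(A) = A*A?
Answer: 724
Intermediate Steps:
G(A) = A²
t(F, r) = 129 + 3*F² (t(F, r) = 21 + 3*(F*F + 6²) = 21 + 3*(F² + 36) = 21 + 3*(36 + F²) = 21 + (108 + 3*F²) = 129 + 3*F²)
t(14, -18) + 7 = (129 + 3*14²) + 7 = (129 + 3*196) + 7 = (129 + 588) + 7 = 717 + 7 = 724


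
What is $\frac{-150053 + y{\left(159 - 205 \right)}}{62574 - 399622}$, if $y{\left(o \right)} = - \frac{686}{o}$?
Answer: $\frac{862719}{1938026} \approx 0.44515$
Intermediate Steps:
$\frac{-150053 + y{\left(159 - 205 \right)}}{62574 - 399622} = \frac{-150053 - \frac{686}{159 - 205}}{62574 - 399622} = \frac{-150053 - \frac{686}{159 - 205}}{-337048} = \left(-150053 - \frac{686}{-46}\right) \left(- \frac{1}{337048}\right) = \left(-150053 - - \frac{343}{23}\right) \left(- \frac{1}{337048}\right) = \left(-150053 + \frac{343}{23}\right) \left(- \frac{1}{337048}\right) = \left(- \frac{3450876}{23}\right) \left(- \frac{1}{337048}\right) = \frac{862719}{1938026}$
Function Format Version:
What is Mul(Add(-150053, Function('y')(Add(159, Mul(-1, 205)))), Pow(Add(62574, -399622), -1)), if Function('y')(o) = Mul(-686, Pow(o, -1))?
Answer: Rational(862719, 1938026) ≈ 0.44515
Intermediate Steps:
Mul(Add(-150053, Function('y')(Add(159, Mul(-1, 205)))), Pow(Add(62574, -399622), -1)) = Mul(Add(-150053, Mul(-686, Pow(Add(159, Mul(-1, 205)), -1))), Pow(Add(62574, -399622), -1)) = Mul(Add(-150053, Mul(-686, Pow(Add(159, -205), -1))), Pow(-337048, -1)) = Mul(Add(-150053, Mul(-686, Pow(-46, -1))), Rational(-1, 337048)) = Mul(Add(-150053, Mul(-686, Rational(-1, 46))), Rational(-1, 337048)) = Mul(Add(-150053, Rational(343, 23)), Rational(-1, 337048)) = Mul(Rational(-3450876, 23), Rational(-1, 337048)) = Rational(862719, 1938026)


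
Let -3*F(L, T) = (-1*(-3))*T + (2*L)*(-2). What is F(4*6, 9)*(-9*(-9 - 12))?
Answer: 4347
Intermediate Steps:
F(L, T) = -T + 4*L/3 (F(L, T) = -((-1*(-3))*T + (2*L)*(-2))/3 = -(3*T - 4*L)/3 = -(-4*L + 3*T)/3 = -T + 4*L/3)
F(4*6, 9)*(-9*(-9 - 12)) = (-1*9 + 4*(4*6)/3)*(-9*(-9 - 12)) = (-9 + (4/3)*24)*(-9*(-21)) = (-9 + 32)*189 = 23*189 = 4347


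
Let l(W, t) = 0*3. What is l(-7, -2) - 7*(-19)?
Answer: 133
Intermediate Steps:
l(W, t) = 0
l(-7, -2) - 7*(-19) = 0 - 7*(-19) = 0 + 133 = 133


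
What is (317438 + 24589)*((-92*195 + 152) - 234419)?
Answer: -86261603589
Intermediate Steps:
(317438 + 24589)*((-92*195 + 152) - 234419) = 342027*((-17940 + 152) - 234419) = 342027*(-17788 - 234419) = 342027*(-252207) = -86261603589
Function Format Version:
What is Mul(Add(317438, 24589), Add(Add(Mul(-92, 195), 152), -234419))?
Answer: -86261603589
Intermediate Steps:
Mul(Add(317438, 24589), Add(Add(Mul(-92, 195), 152), -234419)) = Mul(342027, Add(Add(-17940, 152), -234419)) = Mul(342027, Add(-17788, -234419)) = Mul(342027, -252207) = -86261603589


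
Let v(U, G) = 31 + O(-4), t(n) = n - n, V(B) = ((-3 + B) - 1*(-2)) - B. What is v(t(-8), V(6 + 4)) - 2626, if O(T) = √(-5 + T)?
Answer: -2595 + 3*I ≈ -2595.0 + 3.0*I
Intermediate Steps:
V(B) = -1 (V(B) = ((-3 + B) + 2) - B = (-1 + B) - B = -1)
t(n) = 0
v(U, G) = 31 + 3*I (v(U, G) = 31 + √(-5 - 4) = 31 + √(-9) = 31 + 3*I)
v(t(-8), V(6 + 4)) - 2626 = (31 + 3*I) - 2626 = -2595 + 3*I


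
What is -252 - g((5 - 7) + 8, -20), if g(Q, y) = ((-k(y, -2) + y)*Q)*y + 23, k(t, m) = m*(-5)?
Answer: -3875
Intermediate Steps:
k(t, m) = -5*m
g(Q, y) = 23 + Q*y*(-10 + y) (g(Q, y) = ((-(-5)*(-2) + y)*Q)*y + 23 = ((-1*10 + y)*Q)*y + 23 = ((-10 + y)*Q)*y + 23 = (Q*(-10 + y))*y + 23 = Q*y*(-10 + y) + 23 = 23 + Q*y*(-10 + y))
-252 - g((5 - 7) + 8, -20) = -252 - (23 + ((5 - 7) + 8)*(-20)² - 10*((5 - 7) + 8)*(-20)) = -252 - (23 + (-2 + 8)*400 - 10*(-2 + 8)*(-20)) = -252 - (23 + 6*400 - 10*6*(-20)) = -252 - (23 + 2400 + 1200) = -252 - 1*3623 = -252 - 3623 = -3875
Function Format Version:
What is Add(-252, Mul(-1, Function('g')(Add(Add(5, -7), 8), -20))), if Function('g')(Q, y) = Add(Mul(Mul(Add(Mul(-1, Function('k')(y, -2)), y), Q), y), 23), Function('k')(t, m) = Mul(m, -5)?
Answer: -3875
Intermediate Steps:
Function('k')(t, m) = Mul(-5, m)
Function('g')(Q, y) = Add(23, Mul(Q, y, Add(-10, y))) (Function('g')(Q, y) = Add(Mul(Mul(Add(Mul(-1, Mul(-5, -2)), y), Q), y), 23) = Add(Mul(Mul(Add(Mul(-1, 10), y), Q), y), 23) = Add(Mul(Mul(Add(-10, y), Q), y), 23) = Add(Mul(Mul(Q, Add(-10, y)), y), 23) = Add(Mul(Q, y, Add(-10, y)), 23) = Add(23, Mul(Q, y, Add(-10, y))))
Add(-252, Mul(-1, Function('g')(Add(Add(5, -7), 8), -20))) = Add(-252, Mul(-1, Add(23, Mul(Add(Add(5, -7), 8), Pow(-20, 2)), Mul(-10, Add(Add(5, -7), 8), -20)))) = Add(-252, Mul(-1, Add(23, Mul(Add(-2, 8), 400), Mul(-10, Add(-2, 8), -20)))) = Add(-252, Mul(-1, Add(23, Mul(6, 400), Mul(-10, 6, -20)))) = Add(-252, Mul(-1, Add(23, 2400, 1200))) = Add(-252, Mul(-1, 3623)) = Add(-252, -3623) = -3875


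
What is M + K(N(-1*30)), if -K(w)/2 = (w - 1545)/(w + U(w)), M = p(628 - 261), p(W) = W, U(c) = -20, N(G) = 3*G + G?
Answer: 4805/14 ≈ 343.21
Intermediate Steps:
N(G) = 4*G
M = 367 (M = 628 - 261 = 367)
K(w) = -2*(-1545 + w)/(-20 + w) (K(w) = -2*(w - 1545)/(w - 20) = -2*(-1545 + w)/(-20 + w))
M + K(N(-1*30)) = 367 + 2*(1545 - 4*(-1*30))/(-20 + 4*(-1*30)) = 367 + 2*(1545 - 4*(-30))/(-20 + 4*(-30)) = 367 + 2*(1545 - 1*(-120))/(-20 - 120) = 367 + 2*(1545 + 120)/(-140) = 367 + 2*(-1/140)*1665 = 367 - 333/14 = 4805/14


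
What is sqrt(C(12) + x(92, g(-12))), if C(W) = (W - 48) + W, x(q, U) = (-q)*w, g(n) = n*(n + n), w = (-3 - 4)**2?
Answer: 2*I*sqrt(1133) ≈ 67.32*I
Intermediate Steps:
w = 49 (w = (-7)**2 = 49)
g(n) = 2*n**2 (g(n) = n*(2*n) = 2*n**2)
x(q, U) = -49*q (x(q, U) = -q*49 = -49*q)
C(W) = -48 + 2*W (C(W) = (-48 + W) + W = -48 + 2*W)
sqrt(C(12) + x(92, g(-12))) = sqrt((-48 + 2*12) - 49*92) = sqrt((-48 + 24) - 4508) = sqrt(-24 - 4508) = sqrt(-4532) = 2*I*sqrt(1133)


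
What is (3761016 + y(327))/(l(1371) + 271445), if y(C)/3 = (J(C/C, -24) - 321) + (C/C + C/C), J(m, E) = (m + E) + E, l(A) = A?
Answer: 1879959/136408 ≈ 13.782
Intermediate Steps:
J(m, E) = m + 2*E (J(m, E) = (E + m) + E = m + 2*E)
y(C) = -1098 (y(C) = 3*(((C/C + 2*(-24)) - 321) + (C/C + C/C)) = 3*(((1 - 48) - 321) + (1 + 1)) = 3*((-47 - 321) + 2) = 3*(-368 + 2) = 3*(-366) = -1098)
(3761016 + y(327))/(l(1371) + 271445) = (3761016 - 1098)/(1371 + 271445) = 3759918/272816 = 3759918*(1/272816) = 1879959/136408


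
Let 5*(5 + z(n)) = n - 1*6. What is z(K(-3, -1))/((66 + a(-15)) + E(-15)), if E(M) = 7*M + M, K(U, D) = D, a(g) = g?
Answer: 32/345 ≈ 0.092754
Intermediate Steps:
E(M) = 8*M
z(n) = -31/5 + n/5 (z(n) = -5 + (n - 1*6)/5 = -5 + (n - 6)/5 = -5 + (-6 + n)/5 = -5 + (-6/5 + n/5) = -31/5 + n/5)
z(K(-3, -1))/((66 + a(-15)) + E(-15)) = (-31/5 + (⅕)*(-1))/((66 - 15) + 8*(-15)) = (-31/5 - ⅕)/(51 - 120) = -32/5/(-69) = -32/5*(-1/69) = 32/345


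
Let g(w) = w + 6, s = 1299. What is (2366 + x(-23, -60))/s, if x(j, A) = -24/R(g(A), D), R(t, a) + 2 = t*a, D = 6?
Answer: 385670/211737 ≈ 1.8215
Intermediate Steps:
g(w) = 6 + w
R(t, a) = -2 + a*t (R(t, a) = -2 + t*a = -2 + a*t)
x(j, A) = -24/(34 + 6*A) (x(j, A) = -24/(-2 + 6*(6 + A)) = -24/(-2 + (36 + 6*A)) = -24/(34 + 6*A))
(2366 + x(-23, -60))/s = (2366 - 12/(17 + 3*(-60)))/1299 = (2366 - 12/(17 - 180))*(1/1299) = (2366 - 12/(-163))*(1/1299) = (2366 - 12*(-1/163))*(1/1299) = (2366 + 12/163)*(1/1299) = (385670/163)*(1/1299) = 385670/211737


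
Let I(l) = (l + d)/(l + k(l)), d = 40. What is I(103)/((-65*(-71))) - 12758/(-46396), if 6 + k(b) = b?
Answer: 226582089/823529000 ≈ 0.27514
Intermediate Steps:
k(b) = -6 + b
I(l) = (40 + l)/(-6 + 2*l) (I(l) = (l + 40)/(l + (-6 + l)) = (40 + l)/(-6 + 2*l))
I(103)/((-65*(-71))) - 12758/(-46396) = ((40 + 103)/(2*(-3 + 103)))/((-65*(-71))) - 12758/(-46396) = ((1/2)*143/100)/4615 - 12758*(-1/46396) = ((1/2)*(1/100)*143)*(1/4615) + 6379/23198 = (143/200)*(1/4615) + 6379/23198 = 11/71000 + 6379/23198 = 226582089/823529000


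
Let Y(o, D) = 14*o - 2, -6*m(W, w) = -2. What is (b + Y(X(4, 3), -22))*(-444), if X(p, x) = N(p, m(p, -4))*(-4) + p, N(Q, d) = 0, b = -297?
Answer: 107892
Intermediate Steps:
m(W, w) = ⅓ (m(W, w) = -⅙*(-2) = ⅓)
X(p, x) = p (X(p, x) = 0*(-4) + p = 0 + p = p)
Y(o, D) = -2 + 14*o
(b + Y(X(4, 3), -22))*(-444) = (-297 + (-2 + 14*4))*(-444) = (-297 + (-2 + 56))*(-444) = (-297 + 54)*(-444) = -243*(-444) = 107892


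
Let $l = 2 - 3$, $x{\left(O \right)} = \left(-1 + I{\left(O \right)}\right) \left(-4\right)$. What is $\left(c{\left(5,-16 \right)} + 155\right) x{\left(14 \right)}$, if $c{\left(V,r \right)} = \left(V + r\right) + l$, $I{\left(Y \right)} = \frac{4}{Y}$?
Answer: $\frac{2860}{7} \approx 408.57$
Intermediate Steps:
$x{\left(O \right)} = 4 - \frac{16}{O}$ ($x{\left(O \right)} = \left(-1 + \frac{4}{O}\right) \left(-4\right) = 4 - \frac{16}{O}$)
$l = -1$ ($l = 2 - 3 = -1$)
$c{\left(V,r \right)} = -1 + V + r$ ($c{\left(V,r \right)} = \left(V + r\right) - 1 = -1 + V + r$)
$\left(c{\left(5,-16 \right)} + 155\right) x{\left(14 \right)} = \left(\left(-1 + 5 - 16\right) + 155\right) \left(4 - \frac{16}{14}\right) = \left(-12 + 155\right) \left(4 - \frac{8}{7}\right) = 143 \left(4 - \frac{8}{7}\right) = 143 \cdot \frac{20}{7} = \frac{2860}{7}$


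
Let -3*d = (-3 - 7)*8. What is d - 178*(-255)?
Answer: 136250/3 ≈ 45417.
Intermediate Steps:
d = 80/3 (d = -(-3 - 7)*8/3 = -(-10)*8/3 = -1/3*(-80) = 80/3 ≈ 26.667)
d - 178*(-255) = 80/3 - 178*(-255) = 80/3 + 45390 = 136250/3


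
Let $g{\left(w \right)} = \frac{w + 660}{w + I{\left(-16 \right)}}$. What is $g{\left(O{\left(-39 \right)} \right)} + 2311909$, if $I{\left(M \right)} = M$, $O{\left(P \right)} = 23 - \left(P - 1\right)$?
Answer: $\frac{108660446}{47} \approx 2.3119 \cdot 10^{6}$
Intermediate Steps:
$O{\left(P \right)} = 24 - P$ ($O{\left(P \right)} = 23 - \left(-1 + P\right) = 24 - P$)
$g{\left(w \right)} = \frac{660 + w}{-16 + w}$ ($g{\left(w \right)} = \frac{w + 660}{w - 16} = \frac{660 + w}{-16 + w}$)
$g{\left(O{\left(-39 \right)} \right)} + 2311909 = \frac{660 + \left(24 - -39\right)}{-16 + \left(24 - -39\right)} + 2311909 = \frac{660 + \left(24 + 39\right)}{-16 + \left(24 + 39\right)} + 2311909 = \frac{660 + 63}{-16 + 63} + 2311909 = \frac{1}{47} \cdot 723 + 2311909 = \frac{723}{47} + 2311909 = \frac{108660446}{47}$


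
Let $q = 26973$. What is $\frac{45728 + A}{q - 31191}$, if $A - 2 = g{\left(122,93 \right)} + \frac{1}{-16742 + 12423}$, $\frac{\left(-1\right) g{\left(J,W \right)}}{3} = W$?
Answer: $- \frac{98151434}{9108771} \approx -10.775$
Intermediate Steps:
$g{\left(J,W \right)} = - 3 W$
$A = - \frac{1196364}{4319}$ ($A = 2 + \left(\left(-3\right) 93 + \frac{1}{-16742 + 12423}\right) = 2 - \left(279 - \frac{1}{-4319}\right) = 2 - \frac{1205002}{4319} = - \frac{1196364}{4319} \approx -277.0$)
$\frac{45728 + A}{q - 31191} = \frac{45728 - \frac{1196364}{4319}}{26973 - 31191} = \frac{196302868}{4319 \left(-4218\right)} = \frac{196302868}{4319} \left(- \frac{1}{4218}\right) = - \frac{98151434}{9108771}$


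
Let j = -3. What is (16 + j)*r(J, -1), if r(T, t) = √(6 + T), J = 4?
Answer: 13*√10 ≈ 41.110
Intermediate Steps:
(16 + j)*r(J, -1) = (16 - 3)*√(6 + 4) = 13*√10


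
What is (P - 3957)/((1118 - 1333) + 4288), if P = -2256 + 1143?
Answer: -5070/4073 ≈ -1.2448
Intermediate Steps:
P = -1113
(P - 3957)/((1118 - 1333) + 4288) = (-1113 - 3957)/((1118 - 1333) + 4288) = -5070/(-215 + 4288) = -5070/4073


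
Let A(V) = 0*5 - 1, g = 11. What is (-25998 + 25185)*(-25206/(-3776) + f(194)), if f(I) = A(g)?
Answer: -8711295/1888 ≈ -4614.0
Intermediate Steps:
A(V) = -1 (A(V) = 0 - 1 = -1)
f(I) = -1
(-25998 + 25185)*(-25206/(-3776) + f(194)) = (-25998 + 25185)*(-25206/(-3776) - 1) = -813*(-25206*(-1/3776) - 1) = -813*(12603/1888 - 1) = -813*10715/1888 = -8711295/1888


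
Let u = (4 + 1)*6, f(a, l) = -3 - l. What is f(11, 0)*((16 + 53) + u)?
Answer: -297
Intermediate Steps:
u = 30 (u = 5*6 = 30)
f(11, 0)*((16 + 53) + u) = (-3 - 1*0)*((16 + 53) + 30) = (-3 + 0)*(69 + 30) = -3*99 = -297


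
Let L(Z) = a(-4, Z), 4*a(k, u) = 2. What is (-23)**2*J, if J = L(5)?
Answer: 529/2 ≈ 264.50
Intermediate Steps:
a(k, u) = 1/2 (a(k, u) = (1/4)*2 = 1/2)
L(Z) = 1/2
J = 1/2 ≈ 0.50000
(-23)**2*J = (-23)**2*(1/2) = 529*(1/2) = 529/2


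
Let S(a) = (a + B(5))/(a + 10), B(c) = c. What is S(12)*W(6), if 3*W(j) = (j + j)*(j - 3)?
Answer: 102/11 ≈ 9.2727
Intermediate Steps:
W(j) = 2*j*(-3 + j)/3 (W(j) = ((j + j)*(j - 3))/3 = ((2*j)*(-3 + j))/3 = (2*j*(-3 + j))/3 = 2*j*(-3 + j)/3)
S(a) = (5 + a)/(10 + a) (S(a) = (a + 5)/(a + 10) = (5 + a)/(10 + a))
S(12)*W(6) = ((5 + 12)/(10 + 12))*((2/3)*6*(-3 + 6)) = (17/22)*((2/3)*6*3) = ((1/22)*17)*12 = (17/22)*12 = 102/11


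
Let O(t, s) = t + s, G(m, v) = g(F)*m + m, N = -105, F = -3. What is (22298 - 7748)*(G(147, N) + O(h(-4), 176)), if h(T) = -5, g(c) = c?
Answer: -1789650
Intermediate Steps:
G(m, v) = -2*m (G(m, v) = -3*m + m = -2*m)
O(t, s) = s + t
(22298 - 7748)*(G(147, N) + O(h(-4), 176)) = (22298 - 7748)*(-2*147 + (176 - 5)) = 14550*(-294 + 171) = 14550*(-123) = -1789650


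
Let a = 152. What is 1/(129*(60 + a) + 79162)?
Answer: 1/106510 ≈ 9.3888e-6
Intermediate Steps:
1/(129*(60 + a) + 79162) = 1/(129*(60 + 152) + 79162) = 1/(129*212 + 79162) = 1/(27348 + 79162) = 1/106510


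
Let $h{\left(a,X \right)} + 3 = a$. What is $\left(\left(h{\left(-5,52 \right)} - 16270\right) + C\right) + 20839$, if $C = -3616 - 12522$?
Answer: $-11577$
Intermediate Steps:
$h{\left(a,X \right)} = -3 + a$
$C = -16138$
$\left(\left(h{\left(-5,52 \right)} - 16270\right) + C\right) + 20839 = \left(\left(\left(-3 - 5\right) - 16270\right) - 16138\right) + 20839 = \left(\left(-8 - 16270\right) - 16138\right) + 20839 = \left(-16278 - 16138\right) + 20839 = -32416 + 20839 = -11577$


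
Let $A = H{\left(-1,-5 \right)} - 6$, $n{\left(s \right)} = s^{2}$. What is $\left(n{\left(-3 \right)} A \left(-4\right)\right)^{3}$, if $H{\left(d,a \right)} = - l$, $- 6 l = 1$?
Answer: $9261000$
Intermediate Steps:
$l = - \frac{1}{6}$ ($l = \left(- \frac{1}{6}\right) 1 = - \frac{1}{6} \approx -0.16667$)
$H{\left(d,a \right)} = \frac{1}{6}$ ($H{\left(d,a \right)} = \left(-1\right) \left(- \frac{1}{6}\right) = \frac{1}{6}$)
$A = - \frac{35}{6}$ ($A = \frac{1}{6} - 6 = - \frac{35}{6} \approx -5.8333$)
$\left(n{\left(-3 \right)} A \left(-4\right)\right)^{3} = \left(\left(-3\right)^{2} \left(- \frac{35}{6}\right) \left(-4\right)\right)^{3} = \left(9 \left(- \frac{35}{6}\right) \left(-4\right)\right)^{3} = \left(\left(- \frac{105}{2}\right) \left(-4\right)\right)^{3} = 210^{3} = 9261000$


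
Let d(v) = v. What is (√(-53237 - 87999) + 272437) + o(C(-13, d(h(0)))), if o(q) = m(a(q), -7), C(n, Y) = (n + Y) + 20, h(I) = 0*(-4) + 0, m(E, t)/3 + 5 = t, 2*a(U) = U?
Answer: 272401 + 2*I*√35309 ≈ 2.724e+5 + 375.81*I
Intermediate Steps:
a(U) = U/2
m(E, t) = -15 + 3*t
h(I) = 0 (h(I) = 0 + 0 = 0)
C(n, Y) = 20 + Y + n (C(n, Y) = (Y + n) + 20 = 20 + Y + n)
o(q) = -36 (o(q) = -15 + 3*(-7) = -15 - 21 = -36)
(√(-53237 - 87999) + 272437) + o(C(-13, d(h(0)))) = (√(-53237 - 87999) + 272437) - 36 = (√(-141236) + 272437) - 36 = (2*I*√35309 + 272437) - 36 = (272437 + 2*I*√35309) - 36 = 272401 + 2*I*√35309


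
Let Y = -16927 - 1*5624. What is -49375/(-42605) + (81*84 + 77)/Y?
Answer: 164058124/192157071 ≈ 0.85377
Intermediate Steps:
Y = -22551 (Y = -16927 - 5624 = -22551)
-49375/(-42605) + (81*84 + 77)/Y = -49375/(-42605) + (81*84 + 77)/(-22551) = -49375*(-1/42605) + (6804 + 77)*(-1/22551) = 9875/8521 + 6881*(-1/22551) = 9875/8521 - 6881/22551 = 164058124/192157071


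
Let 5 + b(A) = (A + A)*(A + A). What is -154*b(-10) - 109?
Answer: -60939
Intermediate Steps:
b(A) = -5 + 4*A**2 (b(A) = -5 + (A + A)*(A + A) = -5 + (2*A)*(2*A) = -5 + 4*A**2)
-154*b(-10) - 109 = -154*(-5 + 4*(-10)**2) - 109 = -154*(-5 + 4*100) - 109 = -154*(-5 + 400) - 109 = -154*395 - 109 = -60830 - 109 = -60939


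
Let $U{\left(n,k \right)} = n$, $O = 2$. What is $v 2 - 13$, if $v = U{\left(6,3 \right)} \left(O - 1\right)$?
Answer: $-1$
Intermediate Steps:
$v = 6$ ($v = 6 \left(2 - 1\right) = 6 \cdot 1 = 6$)
$v 2 - 13 = 6 \cdot 2 - 13 = 12 - 13 = -1$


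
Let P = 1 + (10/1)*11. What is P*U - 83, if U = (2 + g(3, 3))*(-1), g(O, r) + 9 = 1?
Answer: 583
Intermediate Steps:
g(O, r) = -8 (g(O, r) = -9 + 1 = -8)
U = 6 (U = (2 - 8)*(-1) = -6*(-1) = 6)
P = 111 (P = 1 + (10*1)*11 = 1 + 10*11 = 1 + 110 = 111)
P*U - 83 = 111*6 - 83 = 666 - 83 = 583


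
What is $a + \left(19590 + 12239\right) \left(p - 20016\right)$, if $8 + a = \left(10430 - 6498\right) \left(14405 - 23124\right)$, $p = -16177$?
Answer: $-1186270113$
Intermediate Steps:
$a = -34283116$ ($a = -8 + \left(10430 - 6498\right) \left(14405 - 23124\right) = -8 + 3932 \left(-8719\right) = -8 - 34283108 = -34283116$)
$a + \left(19590 + 12239\right) \left(p - 20016\right) = -34283116 + \left(19590 + 12239\right) \left(-16177 - 20016\right) = -34283116 + 31829 \left(-36193\right) = -34283116 - 1151986997 = -1186270113$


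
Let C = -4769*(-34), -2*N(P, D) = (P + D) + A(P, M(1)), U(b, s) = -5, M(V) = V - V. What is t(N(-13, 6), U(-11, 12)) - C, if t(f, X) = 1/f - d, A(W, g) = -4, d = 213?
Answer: -1785947/11 ≈ -1.6236e+5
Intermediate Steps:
M(V) = 0
N(P, D) = 2 - D/2 - P/2 (N(P, D) = -((P + D) - 4)/2 = -((D + P) - 4)/2 = -(-4 + D + P)/2 = 2 - D/2 - P/2)
t(f, X) = -213 + 1/f (t(f, X) = 1/f - 1*213 = 1/f - 213 = -213 + 1/f)
C = 162146
t(N(-13, 6), U(-11, 12)) - C = (-213 + 1/(2 - ½*6 - ½*(-13))) - 1*162146 = (-213 + 1/(2 - 3 + 13/2)) - 162146 = (-213 + 1/(11/2)) - 162146 = (-213 + 2/11) - 162146 = -2341/11 - 162146 = -1785947/11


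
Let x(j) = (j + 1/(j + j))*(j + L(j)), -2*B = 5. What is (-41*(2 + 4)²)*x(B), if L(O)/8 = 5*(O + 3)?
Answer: 69741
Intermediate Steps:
B = -5/2 (B = -½*5 = -5/2 ≈ -2.5000)
L(O) = 120 + 40*O (L(O) = 8*(5*(O + 3)) = 8*(5*(3 + O)) = 8*(15 + 5*O) = 120 + 40*O)
x(j) = (120 + 41*j)*(j + 1/(2*j)) (x(j) = (j + 1/(j + j))*(j + (120 + 40*j)) = (j + 1/(2*j))*(120 + 41*j) = (120 + 41*j)*(j + 1/(2*j)))
(-41*(2 + 4)²)*x(B) = (-41*(2 + 4)²)*(41/2 + 41*(-5/2)² + 60/(-5/2) + 120*(-5/2)) = (-41*6²)*(41/2 + 41*(25/4) + 60*(-⅖) - 300) = (-41*36)*(41/2 + 1025/4 - 24 - 300) = -1476*(-189/4) = 69741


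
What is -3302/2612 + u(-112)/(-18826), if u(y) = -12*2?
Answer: -15525191/12293378 ≈ -1.2629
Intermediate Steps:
u(y) = -24
-3302/2612 + u(-112)/(-18826) = -3302/2612 - 24/(-18826) = -3302*1/2612 - 24*(-1/18826) = -1651/1306 + 12/9413 = -15525191/12293378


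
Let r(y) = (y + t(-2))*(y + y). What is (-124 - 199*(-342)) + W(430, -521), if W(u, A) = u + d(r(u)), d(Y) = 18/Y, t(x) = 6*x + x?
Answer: 12228952329/178880 ≈ 68364.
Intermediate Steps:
t(x) = 7*x
r(y) = 2*y*(-14 + y) (r(y) = (y + 7*(-2))*(y + y) = (y - 14)*(2*y) = (-14 + y)*(2*y) = 2*y*(-14 + y))
W(u, A) = u + 9/(u*(-14 + u)) (W(u, A) = u + 18/((2*u*(-14 + u))) = u + 18*(1/(2*u*(-14 + u))) = u + 9/(u*(-14 + u)))
(-124 - 199*(-342)) + W(430, -521) = (-124 - 199*(-342)) + (430 + 9/(430*(-14 + 430))) = (-124 + 68058) + (430 + 9*(1/430)/416) = 67934 + (430 + 9*(1/430)*(1/416)) = 67934 + (430 + 9/178880) = 67934 + 76918409/178880 = 12228952329/178880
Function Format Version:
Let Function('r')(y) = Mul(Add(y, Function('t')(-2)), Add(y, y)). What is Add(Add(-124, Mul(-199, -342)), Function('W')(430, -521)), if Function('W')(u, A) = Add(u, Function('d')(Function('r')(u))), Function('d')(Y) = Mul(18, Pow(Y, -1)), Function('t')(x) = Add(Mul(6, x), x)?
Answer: Rational(12228952329, 178880) ≈ 68364.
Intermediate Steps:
Function('t')(x) = Mul(7, x)
Function('r')(y) = Mul(2, y, Add(-14, y)) (Function('r')(y) = Mul(Add(y, Mul(7, -2)), Add(y, y)) = Mul(Add(y, -14), Mul(2, y)) = Mul(Add(-14, y), Mul(2, y)) = Mul(2, y, Add(-14, y)))
Function('W')(u, A) = Add(u, Mul(9, Pow(u, -1), Pow(Add(-14, u), -1))) (Function('W')(u, A) = Add(u, Mul(18, Pow(Mul(2, u, Add(-14, u)), -1))) = Add(u, Mul(18, Mul(Rational(1, 2), Pow(u, -1), Pow(Add(-14, u), -1)))) = Add(u, Mul(9, Pow(u, -1), Pow(Add(-14, u), -1))))
Add(Add(-124, Mul(-199, -342)), Function('W')(430, -521)) = Add(Add(-124, Mul(-199, -342)), Add(430, Mul(9, Pow(430, -1), Pow(Add(-14, 430), -1)))) = Add(Add(-124, 68058), Add(430, Mul(9, Rational(1, 430), Pow(416, -1)))) = Add(67934, Add(430, Mul(9, Rational(1, 430), Rational(1, 416)))) = Add(67934, Add(430, Rational(9, 178880))) = Add(67934, Rational(76918409, 178880)) = Rational(12228952329, 178880)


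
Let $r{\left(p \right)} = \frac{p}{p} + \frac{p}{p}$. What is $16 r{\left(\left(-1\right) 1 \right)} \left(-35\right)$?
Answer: $-1120$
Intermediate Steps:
$r{\left(p \right)} = 2$ ($r{\left(p \right)} = 1 + 1 = 2$)
$16 r{\left(\left(-1\right) 1 \right)} \left(-35\right) = 16 \cdot 2 \left(-35\right) = 32 \left(-35\right) = -1120$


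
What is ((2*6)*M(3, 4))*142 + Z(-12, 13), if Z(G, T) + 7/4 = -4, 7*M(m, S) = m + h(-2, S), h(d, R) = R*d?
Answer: -34241/28 ≈ -1222.9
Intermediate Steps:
M(m, S) = -2*S/7 + m/7 (M(m, S) = (m + S*(-2))/7 = (m - 2*S)/7 = -2*S/7 + m/7)
Z(G, T) = -23/4 (Z(G, T) = -7/4 - 4 = -23/4)
((2*6)*M(3, 4))*142 + Z(-12, 13) = ((2*6)*(-2/7*4 + (1/7)*3))*142 - 23/4 = (12*(-8/7 + 3/7))*142 - 23/4 = (12*(-5/7))*142 - 23/4 = -60/7*142 - 23/4 = -8520/7 - 23/4 = -34241/28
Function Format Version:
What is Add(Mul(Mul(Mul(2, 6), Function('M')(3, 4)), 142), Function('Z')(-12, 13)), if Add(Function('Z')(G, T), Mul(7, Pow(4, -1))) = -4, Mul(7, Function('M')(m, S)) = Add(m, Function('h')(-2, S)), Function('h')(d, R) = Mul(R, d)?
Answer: Rational(-34241, 28) ≈ -1222.9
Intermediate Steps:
Function('M')(m, S) = Add(Mul(Rational(-2, 7), S), Mul(Rational(1, 7), m)) (Function('M')(m, S) = Mul(Rational(1, 7), Add(m, Mul(S, -2))) = Mul(Rational(1, 7), Add(m, Mul(-2, S))) = Add(Mul(Rational(-2, 7), S), Mul(Rational(1, 7), m)))
Function('Z')(G, T) = Rational(-23, 4) (Function('Z')(G, T) = Add(Rational(-7, 4), -4) = Rational(-23, 4))
Add(Mul(Mul(Mul(2, 6), Function('M')(3, 4)), 142), Function('Z')(-12, 13)) = Add(Mul(Mul(Mul(2, 6), Add(Mul(Rational(-2, 7), 4), Mul(Rational(1, 7), 3))), 142), Rational(-23, 4)) = Add(Mul(Mul(12, Add(Rational(-8, 7), Rational(3, 7))), 142), Rational(-23, 4)) = Add(Mul(Mul(12, Rational(-5, 7)), 142), Rational(-23, 4)) = Add(Mul(Rational(-60, 7), 142), Rational(-23, 4)) = Add(Rational(-8520, 7), Rational(-23, 4)) = Rational(-34241, 28)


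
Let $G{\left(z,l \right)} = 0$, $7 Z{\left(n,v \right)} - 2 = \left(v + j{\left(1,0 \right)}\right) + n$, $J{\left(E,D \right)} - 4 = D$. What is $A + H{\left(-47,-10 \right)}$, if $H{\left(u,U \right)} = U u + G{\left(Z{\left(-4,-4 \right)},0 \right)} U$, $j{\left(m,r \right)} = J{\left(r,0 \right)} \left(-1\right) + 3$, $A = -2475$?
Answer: $-2005$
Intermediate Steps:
$J{\left(E,D \right)} = 4 + D$
$j{\left(m,r \right)} = -1$ ($j{\left(m,r \right)} = \left(4 + 0\right) \left(-1\right) + 3 = 4 \left(-1\right) + 3 = -4 + 3 = -1$)
$Z{\left(n,v \right)} = \frac{1}{7} + \frac{n}{7} + \frac{v}{7}$ ($Z{\left(n,v \right)} = \frac{2}{7} + \frac{\left(v - 1\right) + n}{7} = \frac{2}{7} + \frac{\left(-1 + v\right) + n}{7} = \frac{2}{7} + \frac{-1 + n + v}{7} = \frac{2}{7} + \left(- \frac{1}{7} + \frac{n}{7} + \frac{v}{7}\right) = \frac{1}{7} + \frac{n}{7} + \frac{v}{7}$)
$H{\left(u,U \right)} = U u$ ($H{\left(u,U \right)} = U u + 0 U = U u + 0 = U u$)
$A + H{\left(-47,-10 \right)} = -2475 - -470 = -2475 + 470 = -2005$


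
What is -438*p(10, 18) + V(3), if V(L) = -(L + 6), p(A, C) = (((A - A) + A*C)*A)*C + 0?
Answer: -14191209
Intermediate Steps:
p(A, C) = A²*C² (p(A, C) = ((0 + A*C)*A)*C + 0 = ((A*C)*A)*C + 0 = (C*A²)*C + 0 = A²*C² + 0 = A²*C²)
V(L) = -6 - L (V(L) = -(6 + L) = -6 - L)
-438*p(10, 18) + V(3) = -438*10²*18² + (-6 - 1*3) = -43800*324 + (-6 - 3) = -438*32400 - 9 = -14191200 - 9 = -14191209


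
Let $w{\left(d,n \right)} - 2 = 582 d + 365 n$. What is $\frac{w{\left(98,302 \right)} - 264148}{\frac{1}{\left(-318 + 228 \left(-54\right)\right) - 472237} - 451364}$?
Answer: $\frac{6710559280}{31264501227} \approx 0.21464$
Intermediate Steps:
$w{\left(d,n \right)} = 2 + 365 n + 582 d$ ($w{\left(d,n \right)} = 2 + \left(582 d + 365 n\right) = 2 + \left(365 n + 582 d\right) = 2 + 365 n + 582 d$)
$\frac{w{\left(98,302 \right)} - 264148}{\frac{1}{\left(-318 + 228 \left(-54\right)\right) - 472237} - 451364} = \frac{\left(2 + 365 \cdot 302 + 582 \cdot 98\right) - 264148}{\frac{1}{\left(-318 + 228 \left(-54\right)\right) - 472237} - 451364} = \frac{\left(2 + 110230 + 57036\right) - 264148}{\frac{1}{\left(-318 - 12312\right) - 472237} - 451364} = \frac{167268 - 264148}{\frac{1}{-12630 - 472237} - 451364} = - \frac{96880}{\frac{1}{-484867} - 451364} = - \frac{96880}{- \frac{1}{484867} - 451364} = - \frac{96880}{- \frac{218851508589}{484867}} = \left(-96880\right) \left(- \frac{484867}{218851508589}\right) = \frac{6710559280}{31264501227}$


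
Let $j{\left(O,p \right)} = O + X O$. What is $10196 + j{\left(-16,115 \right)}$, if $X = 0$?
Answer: $10180$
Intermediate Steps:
$j{\left(O,p \right)} = O$ ($j{\left(O,p \right)} = O + 0 O = O + 0 = O$)
$10196 + j{\left(-16,115 \right)} = 10196 - 16 = 10180$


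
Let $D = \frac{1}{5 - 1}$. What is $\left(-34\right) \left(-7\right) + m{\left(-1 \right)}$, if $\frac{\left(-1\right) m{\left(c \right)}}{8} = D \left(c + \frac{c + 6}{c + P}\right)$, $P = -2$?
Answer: $\frac{730}{3} \approx 243.33$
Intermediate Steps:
$D = \frac{1}{4} \approx 0.25$
$m{\left(c \right)} = - 2 c - \frac{2 \left(6 + c\right)}{-2 + c}$ ($m{\left(c \right)} = - 8 \frac{c + \frac{c + 6}{c - 2}}{4} = - 8 \frac{c + \frac{6 + c}{-2 + c}}{4} = - 8 \left(\frac{c}{4} + \frac{6 + c}{4 \left(-2 + c\right)}\right) = - 2 c - \frac{2 \left(6 + c\right)}{-2 + c}$)
$\left(-34\right) \left(-7\right) + m{\left(-1 \right)} = \left(-34\right) \left(-7\right) + \frac{2 \left(-6 - 1 - \left(-1\right)^{2}\right)}{-2 - 1} = 238 + \frac{2 \left(-6 - 1 - 1\right)}{-3} = 238 + 2 \left(- \frac{1}{3}\right) \left(-6 - 1 - 1\right) = 238 + 2 \left(- \frac{1}{3}\right) \left(-8\right) = 238 + \frac{16}{3} = \frac{730}{3}$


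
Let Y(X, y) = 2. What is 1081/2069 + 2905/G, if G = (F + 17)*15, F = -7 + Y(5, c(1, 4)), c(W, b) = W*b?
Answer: 1241005/74484 ≈ 16.661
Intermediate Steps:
F = -5 (F = -7 + 2 = -5)
G = 180 (G = (-5 + 17)*15 = 12*15 = 180)
1081/2069 + 2905/G = 1081/2069 + 2905/180 = 1081*(1/2069) + 2905*(1/180) = 1081/2069 + 581/36 = 1241005/74484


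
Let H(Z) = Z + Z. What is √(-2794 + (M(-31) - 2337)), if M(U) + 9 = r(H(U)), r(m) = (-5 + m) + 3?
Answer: 2*I*√1301 ≈ 72.139*I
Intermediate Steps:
H(Z) = 2*Z
r(m) = -2 + m
M(U) = -11 + 2*U (M(U) = -9 + (-2 + 2*U) = -11 + 2*U)
√(-2794 + (M(-31) - 2337)) = √(-2794 + ((-11 + 2*(-31)) - 2337)) = √(-2794 + ((-11 - 62) - 2337)) = √(-2794 + (-73 - 2337)) = √(-2794 - 2410) = √(-5204) = 2*I*√1301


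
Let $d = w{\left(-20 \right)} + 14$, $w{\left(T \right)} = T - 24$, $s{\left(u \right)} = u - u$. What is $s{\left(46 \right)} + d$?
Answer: $-30$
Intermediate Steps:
$s{\left(u \right)} = 0$
$w{\left(T \right)} = -24 + T$ ($w{\left(T \right)} = T - 24 = -24 + T$)
$d = -30$ ($d = \left(-24 - 20\right) + 14 = -44 + 14 = -30$)
$s{\left(46 \right)} + d = 0 - 30 = -30$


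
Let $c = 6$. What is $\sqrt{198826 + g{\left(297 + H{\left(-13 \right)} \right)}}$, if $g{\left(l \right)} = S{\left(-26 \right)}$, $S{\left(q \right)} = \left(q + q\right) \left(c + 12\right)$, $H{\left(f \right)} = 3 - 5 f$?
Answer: $\sqrt{197890} \approx 444.85$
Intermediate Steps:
$S{\left(q \right)} = 36 q$ ($S{\left(q \right)} = \left(q + q\right) \left(6 + 12\right) = 2 q 18 = 36 q$)
$g{\left(l \right)} = -936$ ($g{\left(l \right)} = 36 \left(-26\right) = -936$)
$\sqrt{198826 + g{\left(297 + H{\left(-13 \right)} \right)}} = \sqrt{198826 - 936} = \sqrt{197890}$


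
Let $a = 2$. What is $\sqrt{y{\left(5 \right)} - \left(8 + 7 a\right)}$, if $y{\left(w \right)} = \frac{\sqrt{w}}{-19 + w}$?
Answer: $\frac{\sqrt{-4312 - 14 \sqrt{5}}}{14} \approx 4.7074 i$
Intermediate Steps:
$y{\left(w \right)} = \frac{\sqrt{w}}{-19 + w}$
$\sqrt{y{\left(5 \right)} - \left(8 + 7 a\right)} = \sqrt{\frac{\sqrt{5}}{-19 + 5} - 22} = \sqrt{\frac{\sqrt{5}}{-14} - 22} = \sqrt{\sqrt{5} \left(- \frac{1}{14}\right) - 22} = \sqrt{- \frac{\sqrt{5}}{14} - 22} = \sqrt{-22 - \frac{\sqrt{5}}{14}}$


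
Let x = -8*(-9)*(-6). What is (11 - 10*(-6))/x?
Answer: -71/432 ≈ -0.16435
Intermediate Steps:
x = -432 (x = 72*(-6) = -432)
(11 - 10*(-6))/x = (11 - 10*(-6))/(-432) = (11 + 60)*(-1/432) = 71*(-1/432) = -71/432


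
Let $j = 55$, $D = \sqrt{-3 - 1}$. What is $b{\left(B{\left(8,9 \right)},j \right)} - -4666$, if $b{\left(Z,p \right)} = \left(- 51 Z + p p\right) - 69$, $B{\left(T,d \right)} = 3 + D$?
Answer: $7469 - 102 i \approx 7469.0 - 102.0 i$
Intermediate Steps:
$D = 2 i$ ($D = \sqrt{-4} = 2 i \approx 2.0 i$)
$B{\left(T,d \right)} = 3 + 2 i$
$b{\left(Z,p \right)} = -69 + p^{2} - 51 Z$ ($b{\left(Z,p \right)} = \left(- 51 Z + p^{2}\right) - 69 = \left(p^{2} - 51 Z\right) - 69 = -69 + p^{2} - 51 Z$)
$b{\left(B{\left(8,9 \right)},j \right)} - -4666 = \left(-69 + 55^{2} - 51 \left(3 + 2 i\right)\right) - -4666 = \left(-69 + 3025 - \left(153 + 102 i\right)\right) + 4666 = \left(2803 - 102 i\right) + 4666 = 7469 - 102 i$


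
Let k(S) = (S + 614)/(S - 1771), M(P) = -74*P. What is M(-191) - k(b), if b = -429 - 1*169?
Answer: 33483462/2369 ≈ 14134.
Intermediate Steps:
b = -598 (b = -429 - 169 = -598)
k(S) = (614 + S)/(-1771 + S)
M(-191) - k(b) = -74*(-191) - (614 - 598)/(-1771 - 598) = 14134 - 16/(-2369) = 14134 - (-1)*16/2369 = 14134 - 1*(-16/2369) = 14134 + 16/2369 = 33483462/2369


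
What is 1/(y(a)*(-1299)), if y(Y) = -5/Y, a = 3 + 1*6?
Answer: 3/2165 ≈ 0.0013857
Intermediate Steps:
a = 9 (a = 3 + 6 = 9)
1/(y(a)*(-1299)) = 1/(-5/9*(-1299)) = 1/(2165/3) = 3/2165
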